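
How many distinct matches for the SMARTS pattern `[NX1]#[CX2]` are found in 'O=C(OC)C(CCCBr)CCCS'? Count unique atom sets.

0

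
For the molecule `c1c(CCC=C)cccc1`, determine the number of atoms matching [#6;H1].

6

The query [#6;H1] means: any carbon bearing exactly one hydrogen.
Check the 10 heavy atoms by environment: 3× C (H2) → no; 1× C (H1) → match; 1× c (aromatic, H0) → no; 5× c (aromatic, H1) → match.
Summing the matching environments: 1 + 5 = 6 matching atoms.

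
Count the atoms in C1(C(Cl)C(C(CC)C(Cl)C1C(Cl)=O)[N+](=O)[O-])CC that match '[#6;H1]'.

The query [#6;H1] means: any carbon bearing exactly one hydrogen.
Check the 18 heavy atoms by environment: 6× C (H1) → match; 1× N (charge +1, H0) → no; 1× O (charge -1, H0) → no; 2× O (H0) → no; 2× C (H2) → no; 2× C (H3) → no; 1× C (H0) → no; 3× Cl (H0) → no.
That gives 6 matching atoms.

6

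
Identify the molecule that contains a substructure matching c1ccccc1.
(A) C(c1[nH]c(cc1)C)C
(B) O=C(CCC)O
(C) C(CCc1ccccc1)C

C

c1ccccc1 describes six aromatic carbons in a ring (a benzene ring).
(A) has a methyl group (-CH3) but no six-membered all-carbon aromatic ring is present.
(B) has a methyl group (-CH3) but no six-membered all-carbon aromatic ring is present.
(C) contains a phenyl ring, which satisfies every atom and bond constraint.
So the answer is (C).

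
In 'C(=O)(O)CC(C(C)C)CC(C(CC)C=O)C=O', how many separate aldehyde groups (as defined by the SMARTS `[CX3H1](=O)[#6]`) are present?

2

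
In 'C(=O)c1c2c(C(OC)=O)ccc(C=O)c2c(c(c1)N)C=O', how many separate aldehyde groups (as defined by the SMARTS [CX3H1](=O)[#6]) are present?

3

[CX3H1](=O)[#6] is the SMARTS for an aldehyde: an sp2 carbon with one H, double-bonded to O and single-bonded to carbon.
The molecule carries 3 separate instances of an aldehyde (-CHO) meeting every constraint; each maps to a distinct set of atoms, giving 3 matches.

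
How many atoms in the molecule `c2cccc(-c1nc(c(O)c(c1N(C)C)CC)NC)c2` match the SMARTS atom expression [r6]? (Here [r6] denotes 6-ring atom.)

12

The query [r6] means: r6 matches atoms in a six-membered ring.
Check the 20 heavy atoms by environment: 1× n (aromatic, in 6-ring) → match; 11× c (aromatic, in 6-ring) → match; 2× N (acyclic) → no; 5× C (acyclic) → no; 1× O (acyclic) → no.
Summing the matching environments: 1 + 11 = 12 matching atoms.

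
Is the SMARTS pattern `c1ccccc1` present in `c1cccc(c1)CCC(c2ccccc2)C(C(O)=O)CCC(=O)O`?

Yes

The pattern c1ccccc1 describes six aromatic carbons in a ring — a benzene ring.
The molecule carries a phenyl ring, whose atoms satisfy every constraint of the query, so the pattern matches.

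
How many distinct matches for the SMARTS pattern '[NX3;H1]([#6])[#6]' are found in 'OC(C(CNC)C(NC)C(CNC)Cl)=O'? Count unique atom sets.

[NX3;H1]([#6])[#6] is the SMARTS for a secondary amine: a trivalent nitrogen with one H, bonded to two carbons.
The molecule carries 3 separate instances of an N-methylamino group (-NHCH3) meeting every constraint; each maps to a distinct set of atoms, giving 3 matches.

3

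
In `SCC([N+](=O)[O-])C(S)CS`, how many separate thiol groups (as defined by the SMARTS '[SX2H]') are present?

3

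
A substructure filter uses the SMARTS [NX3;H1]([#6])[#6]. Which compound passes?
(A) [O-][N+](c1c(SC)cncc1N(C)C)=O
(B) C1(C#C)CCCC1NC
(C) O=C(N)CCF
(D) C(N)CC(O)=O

[NX3;H1]([#6])[#6] describes a trivalent nitrogen with one H, bonded to two carbons (a secondary amine).
(A) has a dimethylamino group (-N(CH3)2) but the nitrogen has H0, not H1.
(B) contains an N-methylamino group (-NHCH3), which satisfies every atom and bond constraint.
(C) has a primary amide (-C(=O)NH2) but the -C(=O)NH2 nitrogen has H2, not H1.
(D) has a primary amino group (-NH2) but the nitrogen has H2 and only one carbon neighbour.
So the answer is (B).

B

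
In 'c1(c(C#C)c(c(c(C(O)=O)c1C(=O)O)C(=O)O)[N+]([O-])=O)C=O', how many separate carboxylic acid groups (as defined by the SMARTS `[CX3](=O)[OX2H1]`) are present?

[CX3](=O)[OX2H1] is the SMARTS for a carboxylic acid: an sp2 carbon double-bonded to O and single-bonded to an -OH oxygen.
The molecule carries 3 separate instances of a carboxylic acid group (-C(=O)OH) meeting every constraint; each maps to a distinct set of atoms, giving 3 matches.

3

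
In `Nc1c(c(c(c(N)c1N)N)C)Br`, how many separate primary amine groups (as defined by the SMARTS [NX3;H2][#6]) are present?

4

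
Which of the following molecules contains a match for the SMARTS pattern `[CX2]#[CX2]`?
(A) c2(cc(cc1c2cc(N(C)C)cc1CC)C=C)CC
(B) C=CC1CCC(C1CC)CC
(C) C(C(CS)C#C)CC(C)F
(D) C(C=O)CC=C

[CX2]#[CX2] describes a carbon-carbon triple bond (an alkyne).
(A) has a vinyl group (-CH=CH2) but the C=C is a double bond; both carbons are CX3, not CX2.
(B) has a vinyl group (-CH=CH2) but the C=C is a double bond; both carbons are CX3, not CX2.
(C) contains an ethynyl group (-C#CH), which satisfies every atom and bond constraint.
(D) has a vinyl group (-CH=CH2) but the C=C is a double bond; both carbons are CX3, not CX2.
So the answer is (C).

C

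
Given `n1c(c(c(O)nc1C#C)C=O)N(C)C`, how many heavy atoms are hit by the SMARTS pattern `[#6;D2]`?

2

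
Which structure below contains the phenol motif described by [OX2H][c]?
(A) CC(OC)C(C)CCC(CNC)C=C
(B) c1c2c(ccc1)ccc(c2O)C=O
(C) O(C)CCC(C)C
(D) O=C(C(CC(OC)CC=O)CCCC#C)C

B

[OX2H][c] describes a hydroxyl oxygen attached to an aromatic carbon (a phenol).
(A) has a methoxy ether (-OCH3) but the oxygen has H0, not H1.
(B) contains a hydroxyl group (-OH), which satisfies every atom and bond constraint.
(C) has a methoxy ether (-OCH3) but the oxygen has H0, not H1.
(D) has a methoxy ether (-OCH3) but the oxygen has H0, not H1.
So the answer is (B).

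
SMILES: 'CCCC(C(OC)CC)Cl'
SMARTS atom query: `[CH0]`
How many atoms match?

0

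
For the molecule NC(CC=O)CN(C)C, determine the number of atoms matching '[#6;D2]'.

3

Check the 9 heavy atoms by environment: 3× C (D2) → match; 1× C (D3) → no; 1× N (D3) → no; 2× C (D1) → no; 1× N (D1) → no; 1× O (D1) → no.
That gives 3 matching atoms.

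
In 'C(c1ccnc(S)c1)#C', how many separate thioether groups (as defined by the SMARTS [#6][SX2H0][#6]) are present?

0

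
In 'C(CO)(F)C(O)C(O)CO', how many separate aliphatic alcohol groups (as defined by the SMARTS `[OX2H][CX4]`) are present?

4

[OX2H][CX4] is the SMARTS for an aliphatic alcohol: a hydroxyl oxygen bound to an sp3 (X4) carbon.
The molecule carries 4 separate instances of a hydroxyl group (-OH) meeting every constraint; each maps to a distinct set of atoms, giving 4 matches.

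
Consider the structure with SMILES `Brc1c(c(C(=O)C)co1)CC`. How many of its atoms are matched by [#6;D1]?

2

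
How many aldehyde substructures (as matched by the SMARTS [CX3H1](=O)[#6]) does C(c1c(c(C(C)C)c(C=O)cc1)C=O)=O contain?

[CX3H1](=O)[#6] is the SMARTS for an aldehyde: an sp2 carbon with one H, double-bonded to O and single-bonded to carbon.
The molecule carries 3 separate instances of an aldehyde (-CHO) meeting every constraint; each maps to a distinct set of atoms, giving 3 matches.

3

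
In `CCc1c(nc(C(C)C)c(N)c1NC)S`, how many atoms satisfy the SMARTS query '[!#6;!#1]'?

4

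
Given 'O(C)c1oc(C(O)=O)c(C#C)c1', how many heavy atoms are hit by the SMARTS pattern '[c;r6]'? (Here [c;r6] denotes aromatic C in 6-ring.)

0

The query [c;r6] means: aromatic carbon that belongs to a six-membered ring.
Check the 12 heavy atoms by environment: 1× o (aromatic, in 5-ring) → no; 4× c (aromatic, in 5-ring) → no; 4× C (acyclic) → no; 3× O (acyclic) → no.
No environment satisfies the query, so 0 matching atoms.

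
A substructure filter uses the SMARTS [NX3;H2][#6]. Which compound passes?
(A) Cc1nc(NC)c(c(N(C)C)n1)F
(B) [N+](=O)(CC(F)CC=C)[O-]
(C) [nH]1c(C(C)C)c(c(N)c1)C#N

C

[NX3;H2][#6] describes a trivalent nitrogen with two H attached to carbon (a primary amine).
(A) has an N-methylamino group (-NHCH3) but the nitrogen bears two carbons and only one H (H1), not H2.
(B) has a nitro group (-[N+](=O)[O-]) but the nitrogen is [N+] with no H, not NX3H2.
(C) contains a primary amino group (-NH2), which satisfies every atom and bond constraint.
So the answer is (C).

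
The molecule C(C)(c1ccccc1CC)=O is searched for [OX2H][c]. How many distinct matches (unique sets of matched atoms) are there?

[OX2H][c] is the SMARTS for a phenol: a hydroxyl oxygen attached to an aromatic carbon.
No fragment in the molecule satisfies every constraint, giving 0 matches.

0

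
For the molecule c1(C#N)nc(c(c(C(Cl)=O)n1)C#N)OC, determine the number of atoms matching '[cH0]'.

4

The query [cH0] means: aromatic carbon with no attached hydrogen (substituted or ring-fusion).
Check the 15 heavy atoms by environment: 2× n (aromatic, H0) → no; 4× c (aromatic, H0) → match; 2× O (H0) → no; 1× C (H3) → no; 3× C (H0) → no; 2× N (H0) → no; 1× Cl (H0) → no.
That gives 4 matching atoms.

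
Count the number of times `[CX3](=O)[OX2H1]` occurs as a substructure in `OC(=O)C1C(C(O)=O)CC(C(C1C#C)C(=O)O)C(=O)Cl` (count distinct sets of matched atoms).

3

[CX3](=O)[OX2H1] is the SMARTS for a carboxylic acid: an sp2 carbon double-bonded to O and single-bonded to an -OH oxygen.
The molecule carries 3 separate instances of a carboxylic acid group (-C(=O)OH) meeting every constraint; each maps to a distinct set of atoms, giving 3 matches.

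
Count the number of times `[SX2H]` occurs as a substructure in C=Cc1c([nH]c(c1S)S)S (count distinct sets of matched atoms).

[SX2H] is the SMARTS for a thiol: an aliphatic sulfur with two connections, one being H.
The molecule carries 3 separate instances of a thiol (-SH) meeting every constraint; each maps to a distinct set of atoms, giving 3 matches.

3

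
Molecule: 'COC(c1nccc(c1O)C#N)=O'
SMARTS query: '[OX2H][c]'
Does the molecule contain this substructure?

The pattern [OX2H][c] describes a hydroxyl oxygen attached to an aromatic carbon — a phenol.
The molecule carries a hydroxyl group (-OH), whose atoms satisfy every constraint of the query, so the pattern matches.

Yes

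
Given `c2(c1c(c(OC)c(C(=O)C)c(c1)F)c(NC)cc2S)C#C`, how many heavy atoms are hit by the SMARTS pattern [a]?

The query [a] means: a matches any aromatic atom.
Check the 21 heavy atoms by environment: 10× c (aromatic) → match; 6× C → no; 2× O → no; 1× N → no; 1× S → no; 1× F → no.
That gives 10 matching atoms.

10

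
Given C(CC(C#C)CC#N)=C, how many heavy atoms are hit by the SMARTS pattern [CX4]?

3

Check the 9 heavy atoms by environment: 3× C (X4) → match; 2× C (X3) → no; 3× C (X2) → no; 1× N (X1) → no.
That gives 3 matching atoms.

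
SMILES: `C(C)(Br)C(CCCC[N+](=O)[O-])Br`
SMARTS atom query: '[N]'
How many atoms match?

1

The query [N] means: uppercase N matches aliphatic (non-aromatic) nitrogen only.
Check the 12 heavy atoms by environment: 7× C → no; 1× N (charge +1) → match; 1× O (charge -1) → no; 1× O → no; 2× Br → no.
That gives 1 matching atom.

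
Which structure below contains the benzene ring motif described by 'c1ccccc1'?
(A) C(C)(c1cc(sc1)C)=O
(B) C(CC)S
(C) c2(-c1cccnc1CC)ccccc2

C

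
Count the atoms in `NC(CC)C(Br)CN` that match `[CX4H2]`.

2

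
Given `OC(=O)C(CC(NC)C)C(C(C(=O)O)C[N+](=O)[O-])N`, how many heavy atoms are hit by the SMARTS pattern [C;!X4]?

2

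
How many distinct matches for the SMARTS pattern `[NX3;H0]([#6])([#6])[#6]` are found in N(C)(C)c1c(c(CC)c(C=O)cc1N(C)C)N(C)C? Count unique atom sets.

3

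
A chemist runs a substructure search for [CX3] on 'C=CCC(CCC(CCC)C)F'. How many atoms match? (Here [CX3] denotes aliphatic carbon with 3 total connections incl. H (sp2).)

2

Check the 12 heavy atoms by environment: 9× C (X4) → no; 1× F (X1) → no; 2× C (X3) → match.
That gives 2 matching atoms.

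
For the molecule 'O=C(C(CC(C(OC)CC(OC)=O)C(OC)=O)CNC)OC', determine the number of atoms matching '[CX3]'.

Check the 22 heavy atoms by environment: 11× C (X4) → no; 3× C (X3) → match; 3× O (X1) → no; 4× O (X2) → no; 1× N (X3) → no.
That gives 3 matching atoms.

3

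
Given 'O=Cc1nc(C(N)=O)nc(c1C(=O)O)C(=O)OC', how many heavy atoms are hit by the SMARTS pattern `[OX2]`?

The query [OX2] means: aliphatic oxygen with two total connections — ether, hydroxyl, or ester single-bond O.
Check the 18 heavy atoms by environment: 2× n (aromatic, X2) → no; 4× c (aromatic, X3) → no; 4× C (X3) → no; 4× O (X1) → no; 1× N (X3) → no; 2× O (X2) → match; 1× C (X4) → no.
That gives 2 matching atoms.

2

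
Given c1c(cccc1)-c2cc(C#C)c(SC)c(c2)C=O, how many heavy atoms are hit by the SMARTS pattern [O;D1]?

The query [O;D1] means: aliphatic oxygen bonded to exactly one heavy atom.
Check the 18 heavy atoms by environment: 5× c (aromatic, D3) → no; 7× c (aromatic, D2) → no; 1× S (D2) → no; 2× C (D1) → no; 2× C (D2) → no; 1× O (D1) → match.
That gives 1 matching atom.

1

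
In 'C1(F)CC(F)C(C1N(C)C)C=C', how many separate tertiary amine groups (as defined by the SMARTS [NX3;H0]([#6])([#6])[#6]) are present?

1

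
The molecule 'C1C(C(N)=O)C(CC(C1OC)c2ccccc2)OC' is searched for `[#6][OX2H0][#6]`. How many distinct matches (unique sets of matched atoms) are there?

[#6][OX2H0][#6] is the SMARTS for an ether: an aliphatic oxygen bridging two carbons with no H on the oxygen.
The molecule carries 2 separate instances of a methoxy ether (-OCH3) meeting every constraint; each maps to a distinct set of atoms, giving 2 matches.

2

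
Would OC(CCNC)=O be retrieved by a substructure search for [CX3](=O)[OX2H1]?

Yes

The pattern [CX3](=O)[OX2H1] describes an sp2 carbon double-bonded to O and single-bonded to an -OH oxygen — a carboxylic acid.
The molecule carries a carboxylic acid group (-C(=O)OH), whose atoms satisfy every constraint of the query, so the pattern matches.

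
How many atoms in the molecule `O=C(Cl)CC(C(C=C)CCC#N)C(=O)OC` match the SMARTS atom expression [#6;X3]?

4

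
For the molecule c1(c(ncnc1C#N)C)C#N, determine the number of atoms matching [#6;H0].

Check the 11 heavy atoms by environment: 2× n (aromatic, H0) → no; 1× c (aromatic, H1) → no; 3× c (aromatic, H0) → match; 1× C (H3) → no; 2× C (H0) → match; 2× N (H0) → no.
Summing the matching environments: 3 + 2 = 5 matching atoms.

5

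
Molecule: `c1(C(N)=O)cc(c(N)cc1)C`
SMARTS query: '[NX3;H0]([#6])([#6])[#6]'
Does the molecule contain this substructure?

The pattern [NX3;H0]([#6])([#6])[#6] describes a trivalent nitrogen with no H, bonded to three carbons — a tertiary amine.
The closest candidate here is a primary amino group (-NH2), but the nitrogen has H2, not H0 with three carbons. No other fragment satisfies the full query, so there is no match.

No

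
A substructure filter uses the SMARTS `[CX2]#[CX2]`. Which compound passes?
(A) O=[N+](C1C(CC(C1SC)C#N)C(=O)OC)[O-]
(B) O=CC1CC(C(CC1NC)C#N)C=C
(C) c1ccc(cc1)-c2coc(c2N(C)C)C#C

C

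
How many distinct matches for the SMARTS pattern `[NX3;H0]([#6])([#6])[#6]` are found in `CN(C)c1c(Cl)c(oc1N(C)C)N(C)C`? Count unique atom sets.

3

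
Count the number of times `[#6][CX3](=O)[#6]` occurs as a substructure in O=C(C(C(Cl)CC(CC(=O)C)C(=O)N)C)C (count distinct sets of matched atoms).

2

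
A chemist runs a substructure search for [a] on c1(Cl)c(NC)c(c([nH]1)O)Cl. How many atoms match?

Check the 10 heavy atoms by environment: 1× n (aromatic) → match; 4× c (aromatic) → match; 2× Cl → no; 1× O → no; 1× N → no; 1× C → no.
Summing the matching environments: 1 + 4 = 5 matching atoms.

5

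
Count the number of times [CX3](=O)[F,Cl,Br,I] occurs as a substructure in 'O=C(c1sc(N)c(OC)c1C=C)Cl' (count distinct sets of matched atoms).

1

[CX3](=O)[F,Cl,Br,I] is the SMARTS for an acyl halide: a carbonyl carbon bonded to a halogen.
Exactly one fragment in the molecule meets all constraints, giving 1 match.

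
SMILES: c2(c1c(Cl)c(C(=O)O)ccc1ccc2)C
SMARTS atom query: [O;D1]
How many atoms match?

2

Check the 15 heavy atoms by environment: 5× c (aromatic, D3) → no; 5× c (aromatic, D2) → no; 1× C (D1) → no; 1× C (D3) → no; 2× O (D1) → match; 1× Cl (D1) → no.
That gives 2 matching atoms.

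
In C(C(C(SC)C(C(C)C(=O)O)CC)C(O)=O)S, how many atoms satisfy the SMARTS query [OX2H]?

2

The query [OX2H] means: aliphatic oxygen with two connections, one of which is H — an -OH oxygen.
Check the 17 heavy atoms by environment: 3× C (H3, X4) → no; 4× C (H1, X4) → no; 2× C (H2, X4) → no; 1× S (H0, X2) → no; 1× S (H1, X2) → no; 2× C (H0, X3) → no; 2× O (H0, X1) → no; 2× O (H1, X2) → match.
That gives 2 matching atoms.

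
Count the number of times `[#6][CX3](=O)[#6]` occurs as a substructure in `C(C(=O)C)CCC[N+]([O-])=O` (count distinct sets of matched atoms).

1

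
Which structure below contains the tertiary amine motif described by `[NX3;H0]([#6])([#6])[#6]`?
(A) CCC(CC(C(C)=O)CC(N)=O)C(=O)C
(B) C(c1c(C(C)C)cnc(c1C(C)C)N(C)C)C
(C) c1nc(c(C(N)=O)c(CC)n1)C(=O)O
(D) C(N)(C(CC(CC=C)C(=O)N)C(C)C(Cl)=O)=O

B

[NX3;H0]([#6])([#6])[#6] describes a trivalent nitrogen with no H, bonded to three carbons (a tertiary amine).
(A) has a primary amide (-C(=O)NH2) but the amide nitrogen has H2 and only one carbon neighbour.
(B) contains a dimethylamino group (-N(CH3)2), which satisfies every atom and bond constraint.
(C) has a primary amide (-C(=O)NH2) but the amide nitrogen has H2 and only one carbon neighbour.
(D) has a primary amide (-C(=O)NH2) but the amide nitrogen has H2 and only one carbon neighbour.
So the answer is (B).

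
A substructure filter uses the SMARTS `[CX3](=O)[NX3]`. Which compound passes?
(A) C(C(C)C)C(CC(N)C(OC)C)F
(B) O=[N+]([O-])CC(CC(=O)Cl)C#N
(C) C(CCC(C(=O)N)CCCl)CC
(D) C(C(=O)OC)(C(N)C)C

C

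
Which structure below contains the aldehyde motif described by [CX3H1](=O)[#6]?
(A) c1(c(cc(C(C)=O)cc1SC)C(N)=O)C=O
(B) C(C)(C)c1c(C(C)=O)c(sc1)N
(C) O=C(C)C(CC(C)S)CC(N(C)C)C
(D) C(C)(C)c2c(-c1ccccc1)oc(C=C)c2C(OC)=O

A

[CX3H1](=O)[#6] describes an sp2 carbon with one H, double-bonded to O and single-bonded to carbon (an aldehyde).
(A) contains an aldehyde (-CHO), which satisfies every atom and bond constraint.
(B) has an acetyl/ketone group (-C(=O)CH3) but the carbonyl carbon has H0 (two carbon neighbours), not H1.
(C) has an acetyl/ketone group (-C(=O)CH3) but the carbonyl carbon has H0 (two carbon neighbours), not H1.
(D) has a methyl-ester group (-C(=O)OCH3) but the carbonyl carbon has H0, not H1.
So the answer is (A).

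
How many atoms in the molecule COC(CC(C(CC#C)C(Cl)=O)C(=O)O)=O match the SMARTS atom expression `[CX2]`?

The query [CX2] means: C with X2: aliphatic carbon with exactly 2 total connections.
Check the 16 heavy atoms by environment: 5× C (X4) → no; 3× C (X3) → no; 3× O (X1) → no; 2× O (X2) → no; 2× C (X2) → match; 1× Cl (X1) → no.
That gives 2 matching atoms.

2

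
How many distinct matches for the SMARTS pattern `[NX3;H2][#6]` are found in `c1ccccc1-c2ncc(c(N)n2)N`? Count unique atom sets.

[NX3;H2][#6] is the SMARTS for a primary amine: a trivalent nitrogen with two H attached to carbon.
The molecule carries 2 separate instances of a primary amino group (-NH2) meeting every constraint; each maps to a distinct set of atoms, giving 2 matches.

2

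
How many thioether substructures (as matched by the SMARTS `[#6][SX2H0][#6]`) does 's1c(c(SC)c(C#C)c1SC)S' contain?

[#6][SX2H0][#6] is the SMARTS for a thioether: an aliphatic sulfur bridging two carbons with no H on the sulfur.
The molecule carries 2 separate instances of a methylthio ether (-SCH3) meeting every constraint; each maps to a distinct set of atoms, giving 2 matches.

2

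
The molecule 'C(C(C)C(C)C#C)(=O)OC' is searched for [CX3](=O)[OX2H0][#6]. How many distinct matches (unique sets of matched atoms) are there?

[CX3](=O)[OX2H0][#6] is the SMARTS for an ester: a carbonyl carbon bonded to an oxygen that is itself bonded to carbon (no H on that O).
Exactly one fragment in the molecule meets all constraints, giving 1 match.

1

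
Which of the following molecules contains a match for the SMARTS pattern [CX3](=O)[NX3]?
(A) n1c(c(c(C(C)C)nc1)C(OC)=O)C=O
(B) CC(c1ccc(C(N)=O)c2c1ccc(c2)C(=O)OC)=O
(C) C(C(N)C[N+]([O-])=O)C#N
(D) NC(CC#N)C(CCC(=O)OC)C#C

[CX3](=O)[NX3] describes a carbonyl carbon bonded to a trivalent nitrogen (an amide).
(A) has a methyl-ester group (-C(=O)OCH3) but the carbonyl is bonded to O, not to an NX3 nitrogen.
(B) contains a primary amide (-C(=O)NH2), which satisfies every atom and bond constraint.
(C) has a primary amino group (-NH2) but the -NH2 is not attached to a carbonyl carbon.
(D) has a methyl-ester group (-C(=O)OCH3) but the carbonyl is bonded to O, not to an NX3 nitrogen.
So the answer is (B).

B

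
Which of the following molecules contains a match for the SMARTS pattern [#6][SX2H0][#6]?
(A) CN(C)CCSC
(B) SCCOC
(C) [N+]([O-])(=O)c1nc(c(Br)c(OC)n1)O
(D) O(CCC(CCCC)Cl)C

A

[#6][SX2H0][#6] describes an aliphatic sulfur bridging two carbons with no H on the sulfur (a thioether).
(A) contains a methylthio ether (-SCH3), which satisfies every atom and bond constraint.
(B) has a methoxy ether (-OCH3) but the bridging atom is O, not S.
(C) has a methoxy ether (-OCH3) but the bridging atom is O, not S.
(D) has a methoxy ether (-OCH3) but the bridging atom is O, not S.
So the answer is (A).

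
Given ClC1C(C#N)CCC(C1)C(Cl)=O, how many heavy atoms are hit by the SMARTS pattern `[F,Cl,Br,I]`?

Check the 12 heavy atoms by environment: 8× C → no; 2× Cl → match; 1× O → no; 1× N → no.
That gives 2 matching atoms.

2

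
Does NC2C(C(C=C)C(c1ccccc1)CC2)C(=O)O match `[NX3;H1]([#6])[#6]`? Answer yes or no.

The pattern [NX3;H1]([#6])[#6] describes a trivalent nitrogen with one H, bonded to two carbons — a secondary amine.
The closest candidate here is a primary amino group (-NH2), but the nitrogen has H2 and only one carbon neighbour. No other fragment satisfies the full query, so there is no match.

No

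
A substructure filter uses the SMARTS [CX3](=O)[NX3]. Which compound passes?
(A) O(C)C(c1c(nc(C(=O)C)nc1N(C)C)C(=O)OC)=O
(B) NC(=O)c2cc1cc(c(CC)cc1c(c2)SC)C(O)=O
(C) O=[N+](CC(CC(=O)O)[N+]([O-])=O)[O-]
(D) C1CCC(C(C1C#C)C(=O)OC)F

[CX3](=O)[NX3] describes a carbonyl carbon bonded to a trivalent nitrogen (an amide).
(A) has a methyl-ester group (-C(=O)OCH3) but the carbonyl is bonded to O, not to an NX3 nitrogen.
(B) contains a primary amide (-C(=O)NH2), which satisfies every atom and bond constraint.
(C) has a carboxylic acid group (-C(=O)OH) but the carbonyl is bonded to O, not to an NX3 nitrogen.
(D) has a methyl-ester group (-C(=O)OCH3) but the carbonyl is bonded to O, not to an NX3 nitrogen.
So the answer is (B).

B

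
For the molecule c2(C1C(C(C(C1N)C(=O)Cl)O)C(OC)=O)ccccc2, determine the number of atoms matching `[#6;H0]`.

3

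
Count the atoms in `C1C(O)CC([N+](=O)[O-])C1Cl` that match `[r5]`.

5

The query [r5] means: r5 matches atoms in a five-membered ring.
Check the 10 heavy atoms by environment: 5× C (in 5-ring) → match; 1× N (charge +1, acyclic) → no; 1× O (charge -1, acyclic) → no; 2× O (acyclic) → no; 1× Cl (acyclic) → no.
That gives 5 matching atoms.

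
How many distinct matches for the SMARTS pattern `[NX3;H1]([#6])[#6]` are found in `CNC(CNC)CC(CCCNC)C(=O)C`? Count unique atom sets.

3

[NX3;H1]([#6])[#6] is the SMARTS for a secondary amine: a trivalent nitrogen with one H, bonded to two carbons.
The molecule carries 3 separate instances of an N-methylamino group (-NHCH3) meeting every constraint; each maps to a distinct set of atoms, giving 3 matches.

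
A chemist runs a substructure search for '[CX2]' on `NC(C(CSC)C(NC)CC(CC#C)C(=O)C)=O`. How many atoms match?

The query [CX2] means: C with X2: aliphatic carbon with exactly 2 total connections.
Check the 18 heavy atoms by environment: 9× C (X4) → no; 2× N (X3) → no; 2× C (X3) → no; 2× O (X1) → no; 2× C (X2) → match; 1× S (X2) → no.
That gives 2 matching atoms.

2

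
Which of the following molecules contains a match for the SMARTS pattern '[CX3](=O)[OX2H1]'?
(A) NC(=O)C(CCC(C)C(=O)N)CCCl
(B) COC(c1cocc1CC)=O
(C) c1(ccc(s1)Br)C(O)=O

C

[CX3](=O)[OX2H1] describes an sp2 carbon double-bonded to O and single-bonded to an -OH oxygen (a carboxylic acid).
(A) has a primary amide (-C(=O)NH2) but the carbonyl is bonded to N, not to an -OH oxygen.
(B) has a methyl-ester group (-C(=O)OCH3) but the singly-bonded O has no H (OX2H0, not OX2H1).
(C) contains a carboxylic acid group (-C(=O)OH), which satisfies every atom and bond constraint.
So the answer is (C).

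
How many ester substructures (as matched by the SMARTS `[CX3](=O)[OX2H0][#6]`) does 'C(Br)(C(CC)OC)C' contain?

0

[CX3](=O)[OX2H0][#6] is the SMARTS for an ester: a carbonyl carbon bonded to an oxygen that is itself bonded to carbon (no H on that O).
The molecule has a methoxy ether (-OCH3), but the ether oxygen is not adjacent to a C=O carbon; nothing else fits, so there are 0 matches.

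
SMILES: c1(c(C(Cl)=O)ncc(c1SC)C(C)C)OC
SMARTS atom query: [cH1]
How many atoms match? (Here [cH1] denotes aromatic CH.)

1

Check the 16 heavy atoms by environment: 1× n (aromatic, H0) → no; 1× c (aromatic, H1) → match; 4× c (aromatic, H0) → no; 1× C (H0) → no; 2× O (H0) → no; 1× Cl (H0) → no; 1× C (H1) → no; 4× C (H3) → no; 1× S (H0) → no.
That gives 1 matching atom.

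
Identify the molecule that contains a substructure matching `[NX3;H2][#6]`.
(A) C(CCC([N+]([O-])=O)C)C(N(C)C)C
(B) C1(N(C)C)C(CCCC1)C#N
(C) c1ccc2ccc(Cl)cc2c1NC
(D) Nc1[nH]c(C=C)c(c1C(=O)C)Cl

D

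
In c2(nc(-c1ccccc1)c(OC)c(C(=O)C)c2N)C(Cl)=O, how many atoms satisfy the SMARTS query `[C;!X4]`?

The query [C;!X4] means: aliphatic carbon that does not have four total connections.
Check the 21 heavy atoms by environment: 1× n (aromatic, X2) → no; 11× c (aromatic, X3) → no; 2× C (X3) → match; 2× O (X1) → no; 1× Cl (X1) → no; 2× C (X4) → no; 1× N (X3) → no; 1× O (X2) → no.
That gives 2 matching atoms.

2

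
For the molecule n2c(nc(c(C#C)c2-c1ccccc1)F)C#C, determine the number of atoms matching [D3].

5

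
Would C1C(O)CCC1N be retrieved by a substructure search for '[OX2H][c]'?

The pattern [OX2H][c] describes a hydroxyl oxygen attached to an aromatic carbon — a phenol.
The closest candidate here is a hydroxyl group (-OH), but the -OH is on an aliphatic carbon, not an aromatic c. No other fragment satisfies the full query, so there is no match.

No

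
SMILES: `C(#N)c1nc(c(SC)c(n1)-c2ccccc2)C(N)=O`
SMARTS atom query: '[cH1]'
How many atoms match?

5

The query [cH1] means: aromatic carbon bearing exactly one hydrogen.
Check the 19 heavy atoms by environment: 2× n (aromatic, H0) → no; 5× c (aromatic, H0) → no; 2× C (H0) → no; 1× O (H0) → no; 1× N (H2) → no; 5× c (aromatic, H1) → match; 1× N (H0) → no; 1× S (H0) → no; 1× C (H3) → no.
That gives 5 matching atoms.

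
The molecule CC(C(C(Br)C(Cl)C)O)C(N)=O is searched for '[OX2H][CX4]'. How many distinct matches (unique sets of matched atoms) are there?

1

[OX2H][CX4] is the SMARTS for an aliphatic alcohol: a hydroxyl oxygen bound to an sp3 (X4) carbon.
Exactly one fragment in the molecule meets all constraints, giving 1 match.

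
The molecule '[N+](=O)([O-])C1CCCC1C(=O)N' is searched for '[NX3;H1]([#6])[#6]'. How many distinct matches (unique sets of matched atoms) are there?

0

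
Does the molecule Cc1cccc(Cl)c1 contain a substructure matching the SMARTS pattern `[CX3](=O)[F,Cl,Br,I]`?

No

The pattern [CX3](=O)[F,Cl,Br,I] describes a carbonyl carbon bonded to a halogen — an acyl halide.
The closest candidate here is a chloro substituent, but the Cl is not on a carbonyl carbon. No other fragment satisfies the full query, so there is no match.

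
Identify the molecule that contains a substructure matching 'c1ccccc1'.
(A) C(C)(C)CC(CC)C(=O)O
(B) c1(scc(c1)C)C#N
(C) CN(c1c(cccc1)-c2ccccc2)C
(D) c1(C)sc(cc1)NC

C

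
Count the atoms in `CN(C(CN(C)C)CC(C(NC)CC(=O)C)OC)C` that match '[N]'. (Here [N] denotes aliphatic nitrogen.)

Check the 19 heavy atoms by environment: 14× C → no; 2× O → no; 3× N → match.
That gives 3 matching atoms.

3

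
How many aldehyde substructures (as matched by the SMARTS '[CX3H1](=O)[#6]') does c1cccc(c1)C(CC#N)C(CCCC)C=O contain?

1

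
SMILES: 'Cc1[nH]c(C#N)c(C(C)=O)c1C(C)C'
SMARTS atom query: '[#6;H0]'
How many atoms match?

6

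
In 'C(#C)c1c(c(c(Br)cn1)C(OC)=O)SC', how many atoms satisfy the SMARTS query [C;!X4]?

3

The query [C;!X4] means: aliphatic carbon that does not have four total connections.
Check the 15 heavy atoms by environment: 1× n (aromatic, X2) → no; 5× c (aromatic, X3) → no; 1× S (X2) → no; 2× C (X4) → no; 1× Br (X1) → no; 2× C (X2) → match; 1× C (X3) → match; 1× O (X1) → no; 1× O (X2) → no.
Summing the matching environments: 2 + 1 = 3 matching atoms.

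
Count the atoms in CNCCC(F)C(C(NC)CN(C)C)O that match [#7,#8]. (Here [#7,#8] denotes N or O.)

Check the 15 heavy atoms by environment: 10× C → no; 1× F → no; 3× N → match; 1× O → match.
Summing the matching environments: 3 + 1 = 4 matching atoms.

4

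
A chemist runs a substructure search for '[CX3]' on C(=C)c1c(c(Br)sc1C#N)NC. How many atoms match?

2

The query [CX3] means: C with X3: aliphatic carbon with exactly 3 total connections.
Check the 12 heavy atoms by environment: 1× s (aromatic, X2) → no; 4× c (aromatic, X3) → no; 1× N (X3) → no; 1× C (X4) → no; 1× Br (X1) → no; 2× C (X3) → match; 1× C (X2) → no; 1× N (X1) → no.
That gives 2 matching atoms.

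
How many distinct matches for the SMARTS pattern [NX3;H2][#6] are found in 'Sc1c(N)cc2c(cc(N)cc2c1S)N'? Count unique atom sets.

3

[NX3;H2][#6] is the SMARTS for a primary amine: a trivalent nitrogen with two H attached to carbon.
The molecule carries 3 separate instances of a primary amino group (-NH2) meeting every constraint; each maps to a distinct set of atoms, giving 3 matches.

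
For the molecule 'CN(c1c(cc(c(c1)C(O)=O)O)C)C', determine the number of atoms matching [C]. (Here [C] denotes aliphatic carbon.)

The query [C] means: uppercase C matches aliphatic (non-aromatic) carbon only.
Check the 14 heavy atoms by environment: 6× c (aromatic) → no; 1× N → no; 4× C → match; 3× O → no.
That gives 4 matching atoms.

4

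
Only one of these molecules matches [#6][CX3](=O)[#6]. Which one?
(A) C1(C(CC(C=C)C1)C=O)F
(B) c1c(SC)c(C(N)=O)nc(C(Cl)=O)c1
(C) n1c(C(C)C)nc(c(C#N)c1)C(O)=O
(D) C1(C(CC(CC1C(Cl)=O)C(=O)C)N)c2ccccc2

D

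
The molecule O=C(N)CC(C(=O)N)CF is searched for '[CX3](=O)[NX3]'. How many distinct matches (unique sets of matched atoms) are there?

[CX3](=O)[NX3] is the SMARTS for an amide: a carbonyl carbon bonded to a trivalent nitrogen.
The molecule carries 2 separate instances of a primary amide (-C(=O)NH2) meeting every constraint; each maps to a distinct set of atoms, giving 2 matches.

2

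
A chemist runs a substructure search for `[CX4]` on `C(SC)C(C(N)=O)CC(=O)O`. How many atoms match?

4

The query [CX4] means: C with X4: aliphatic carbon with exactly 4 total connections (bonds + H).
Check the 11 heavy atoms by environment: 4× C (X4) → match; 2× C (X3) → no; 2× O (X1) → no; 1× O (X2) → no; 1× N (X3) → no; 1× S (X2) → no.
That gives 4 matching atoms.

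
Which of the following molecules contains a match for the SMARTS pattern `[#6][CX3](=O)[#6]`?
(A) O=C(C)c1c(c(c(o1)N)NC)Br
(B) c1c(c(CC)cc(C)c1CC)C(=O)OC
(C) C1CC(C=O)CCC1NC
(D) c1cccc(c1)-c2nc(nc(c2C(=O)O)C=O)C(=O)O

[#6][CX3](=O)[#6] describes a carbonyl carbon (no H) flanked by two carbons (a ketone).
(A) contains an acetyl/ketone group (-C(=O)CH3), which satisfies every atom and bond constraint.
(B) has a methyl-ester group (-C(=O)OCH3) but one neighbour of the carbonyl carbon is O, not C.
(C) has an aldehyde (-CHO) but the carbonyl carbon has H1, so it is not flanked by two carbons.
(D) has a carboxylic acid group (-C(=O)OH) but one neighbour of the carbonyl carbon is O, not C.
So the answer is (A).

A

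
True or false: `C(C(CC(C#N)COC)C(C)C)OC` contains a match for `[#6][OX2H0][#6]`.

True

The pattern [#6][OX2H0][#6] describes an aliphatic oxygen bridging two carbons with no H on the oxygen — an ether.
The molecule carries a methoxy ether (-OCH3), whose atoms satisfy every constraint of the query, so the pattern matches.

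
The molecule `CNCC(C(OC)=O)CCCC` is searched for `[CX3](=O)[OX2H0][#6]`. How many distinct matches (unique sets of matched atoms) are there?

1

[CX3](=O)[OX2H0][#6] is the SMARTS for an ester: a carbonyl carbon bonded to an oxygen that is itself bonded to carbon (no H on that O).
Exactly one fragment in the molecule meets all constraints, giving 1 match.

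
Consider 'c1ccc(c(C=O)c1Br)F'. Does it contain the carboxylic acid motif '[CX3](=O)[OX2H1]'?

No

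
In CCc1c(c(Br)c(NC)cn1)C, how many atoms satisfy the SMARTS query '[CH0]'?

The query [CH0] means: aliphatic carbon with no attached hydrogen.
Check the 12 heavy atoms by environment: 1× n (aromatic, H0) → no; 4× c (aromatic, H0) → no; 1× c (aromatic, H1) → no; 1× Br (H0) → no; 3× C (H3) → no; 1× N (H1) → no; 1× C (H2) → no.
No environment satisfies the query, so 0 matching atoms.

0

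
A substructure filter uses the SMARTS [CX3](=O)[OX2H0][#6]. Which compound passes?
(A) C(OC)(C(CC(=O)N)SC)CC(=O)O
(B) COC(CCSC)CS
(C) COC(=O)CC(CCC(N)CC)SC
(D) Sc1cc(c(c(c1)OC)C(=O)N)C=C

C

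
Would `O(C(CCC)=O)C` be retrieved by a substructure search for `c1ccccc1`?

No

The pattern c1ccccc1 describes six aromatic carbons in a ring — a benzene ring.
The closest candidate here is a methyl group (-CH3), but no six-membered all-carbon aromatic ring is present. No other fragment satisfies the full query, so there is no match.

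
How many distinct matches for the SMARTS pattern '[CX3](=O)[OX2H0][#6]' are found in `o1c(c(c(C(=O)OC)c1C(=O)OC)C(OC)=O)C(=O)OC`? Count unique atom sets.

[CX3](=O)[OX2H0][#6] is the SMARTS for an ester: a carbonyl carbon bonded to an oxygen that is itself bonded to carbon (no H on that O).
The molecule carries 4 separate instances of a methyl-ester group (-C(=O)OCH3) meeting every constraint; each maps to a distinct set of atoms, giving 4 matches.

4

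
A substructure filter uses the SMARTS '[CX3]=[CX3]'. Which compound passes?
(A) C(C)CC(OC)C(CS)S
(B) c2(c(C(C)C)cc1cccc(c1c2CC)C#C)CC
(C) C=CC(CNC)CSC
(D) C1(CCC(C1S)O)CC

C

[CX3]=[CX3] describes a non-aromatic C=C double bond between two sp2 carbons (an alkene).
(A) has an ethyl group (-CH2CH3) but its C-C bond is a single bond between CX4 carbons, not CX3=CX3.
(B) has an ethynyl group (-C#CH) but the C-C bond is a triple bond, not a double bond.
(C) contains a vinyl group (-CH=CH2), which satisfies every atom and bond constraint.
(D) has an ethyl group (-CH2CH3) but its C-C bond is a single bond between CX4 carbons, not CX3=CX3.
So the answer is (C).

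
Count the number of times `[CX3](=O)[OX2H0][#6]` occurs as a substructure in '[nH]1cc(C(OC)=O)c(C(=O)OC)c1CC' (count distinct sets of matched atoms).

[CX3](=O)[OX2H0][#6] is the SMARTS for an ester: a carbonyl carbon bonded to an oxygen that is itself bonded to carbon (no H on that O).
The molecule carries 2 separate instances of a methyl-ester group (-C(=O)OCH3) meeting every constraint; each maps to a distinct set of atoms, giving 2 matches.

2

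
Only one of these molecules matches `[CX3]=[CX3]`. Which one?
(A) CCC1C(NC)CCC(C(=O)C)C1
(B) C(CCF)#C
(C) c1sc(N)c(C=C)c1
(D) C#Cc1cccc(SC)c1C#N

C

[CX3]=[CX3] describes a non-aromatic C=C double bond between two sp2 carbons (an alkene).
(A) has an ethyl group (-CH2CH3) but its C-C bond is a single bond between CX4 carbons, not CX3=CX3.
(B) has an ethynyl group (-C#CH) but the C-C bond is a triple bond, not a double bond.
(C) contains a vinyl group (-CH=CH2), which satisfies every atom and bond constraint.
(D) has an ethynyl group (-C#CH) but the C-C bond is a triple bond, not a double bond.
So the answer is (C).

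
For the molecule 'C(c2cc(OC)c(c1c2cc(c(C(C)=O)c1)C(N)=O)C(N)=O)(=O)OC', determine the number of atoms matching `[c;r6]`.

10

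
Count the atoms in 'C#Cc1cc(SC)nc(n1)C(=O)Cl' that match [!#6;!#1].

The query [!#6;!#1] means: not carbon and not hydrogen — any heteroatom.
Check the 13 heavy atoms by environment: 2× n (aromatic) → match; 4× c (aromatic) → no; 4× C → no; 1× O → match; 1× Cl → match; 1× S → match.
Summing the matching environments: 2 + 1 + 1 + 1 = 5 matching atoms.

5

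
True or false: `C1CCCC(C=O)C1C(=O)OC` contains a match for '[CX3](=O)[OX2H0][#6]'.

The pattern [CX3](=O)[OX2H0][#6] describes a carbonyl carbon bonded to an oxygen that is itself bonded to carbon (no H on that O) — an ester.
The molecule carries a methyl-ester group (-C(=O)OCH3), whose atoms satisfy every constraint of the query, so the pattern matches.

True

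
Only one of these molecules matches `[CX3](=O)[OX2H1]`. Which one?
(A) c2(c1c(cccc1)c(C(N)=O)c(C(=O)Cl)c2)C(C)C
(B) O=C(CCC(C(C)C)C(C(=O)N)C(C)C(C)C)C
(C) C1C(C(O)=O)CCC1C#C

C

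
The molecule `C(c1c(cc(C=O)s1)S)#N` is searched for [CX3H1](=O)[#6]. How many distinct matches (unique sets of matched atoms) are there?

1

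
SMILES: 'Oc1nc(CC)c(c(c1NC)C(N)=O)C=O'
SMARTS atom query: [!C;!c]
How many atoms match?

6

The query [!C;!c] means: neither aliphatic nor aromatic carbon — same as [!#6].
Check the 16 heavy atoms by environment: 1× n (aromatic) → match; 5× c (aromatic) → no; 2× N → match; 5× C → no; 3× O → match.
Summing the matching environments: 1 + 2 + 3 = 6 matching atoms.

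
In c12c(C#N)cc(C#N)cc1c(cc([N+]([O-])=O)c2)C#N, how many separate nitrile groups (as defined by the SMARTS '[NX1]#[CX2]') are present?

3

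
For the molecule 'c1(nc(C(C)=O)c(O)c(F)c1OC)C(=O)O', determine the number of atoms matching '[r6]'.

6

The query [r6] means: r6 matches atoms in a six-membered ring.
Check the 16 heavy atoms by environment: 1× n (aromatic, in 6-ring) → match; 5× c (aromatic, in 6-ring) → match; 5× O (acyclic) → no; 4× C (acyclic) → no; 1× F (acyclic) → no.
Summing the matching environments: 1 + 5 = 6 matching atoms.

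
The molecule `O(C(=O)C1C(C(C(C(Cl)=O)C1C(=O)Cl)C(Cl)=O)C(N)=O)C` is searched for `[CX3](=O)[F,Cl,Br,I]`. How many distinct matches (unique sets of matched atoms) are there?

[CX3](=O)[F,Cl,Br,I] is the SMARTS for an acyl halide: a carbonyl carbon bonded to a halogen.
The molecule carries 3 separate instances of an acyl chloride (-C(=O)Cl) meeting every constraint; each maps to a distinct set of atoms, giving 3 matches.

3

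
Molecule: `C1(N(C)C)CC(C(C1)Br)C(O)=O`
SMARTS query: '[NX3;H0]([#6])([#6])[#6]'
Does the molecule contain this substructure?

Yes

The pattern [NX3;H0]([#6])([#6])[#6] describes a trivalent nitrogen with no H, bonded to three carbons — a tertiary amine.
The molecule carries a dimethylamino group (-N(CH3)2), whose atoms satisfy every constraint of the query, so the pattern matches.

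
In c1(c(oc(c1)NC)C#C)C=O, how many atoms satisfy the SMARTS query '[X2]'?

3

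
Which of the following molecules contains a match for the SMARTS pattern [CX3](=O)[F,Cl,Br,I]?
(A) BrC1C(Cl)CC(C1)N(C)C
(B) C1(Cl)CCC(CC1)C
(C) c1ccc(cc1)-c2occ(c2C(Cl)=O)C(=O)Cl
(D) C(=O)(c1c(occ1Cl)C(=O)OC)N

C

[CX3](=O)[F,Cl,Br,I] describes a carbonyl carbon bonded to a halogen (an acyl halide).
(A) has a chloro substituent but the Cl is not on a carbonyl carbon.
(B) has a chloro substituent but the Cl is not on a carbonyl carbon.
(C) contains an acyl chloride (-C(=O)Cl), which satisfies every atom and bond constraint.
(D) has a methyl-ester group (-C(=O)OCH3) but the carbonyl is bonded to -O-C, not to a halogen.
So the answer is (C).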